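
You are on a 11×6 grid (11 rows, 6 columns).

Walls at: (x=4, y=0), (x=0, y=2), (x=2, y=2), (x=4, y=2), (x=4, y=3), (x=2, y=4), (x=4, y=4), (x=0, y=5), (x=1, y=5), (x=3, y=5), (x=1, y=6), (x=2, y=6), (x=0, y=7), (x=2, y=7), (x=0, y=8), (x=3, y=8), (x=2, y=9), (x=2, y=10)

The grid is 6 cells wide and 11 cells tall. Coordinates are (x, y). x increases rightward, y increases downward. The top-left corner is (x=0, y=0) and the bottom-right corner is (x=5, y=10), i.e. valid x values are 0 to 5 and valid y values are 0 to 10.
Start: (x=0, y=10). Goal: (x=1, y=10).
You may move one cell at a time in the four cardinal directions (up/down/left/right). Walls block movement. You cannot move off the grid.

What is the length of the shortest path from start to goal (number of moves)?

BFS from (x=0, y=10) until reaching (x=1, y=10):
  Distance 0: (x=0, y=10)
  Distance 1: (x=0, y=9), (x=1, y=10)  <- goal reached here
One shortest path (1 moves): (x=0, y=10) -> (x=1, y=10)

Answer: Shortest path length: 1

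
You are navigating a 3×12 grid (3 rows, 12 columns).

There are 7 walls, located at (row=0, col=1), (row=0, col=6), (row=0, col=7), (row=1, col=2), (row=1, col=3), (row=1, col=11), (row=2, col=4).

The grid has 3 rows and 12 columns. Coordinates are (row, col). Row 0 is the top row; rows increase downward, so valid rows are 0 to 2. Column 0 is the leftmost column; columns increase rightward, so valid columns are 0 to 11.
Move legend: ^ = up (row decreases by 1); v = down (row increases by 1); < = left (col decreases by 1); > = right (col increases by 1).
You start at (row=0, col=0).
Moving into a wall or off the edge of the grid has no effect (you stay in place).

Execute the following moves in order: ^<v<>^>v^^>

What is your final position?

Answer: Final position: (row=1, col=1)

Derivation:
Start: (row=0, col=0)
  ^ (up): blocked, stay at (row=0, col=0)
  < (left): blocked, stay at (row=0, col=0)
  v (down): (row=0, col=0) -> (row=1, col=0)
  < (left): blocked, stay at (row=1, col=0)
  > (right): (row=1, col=0) -> (row=1, col=1)
  ^ (up): blocked, stay at (row=1, col=1)
  > (right): blocked, stay at (row=1, col=1)
  v (down): (row=1, col=1) -> (row=2, col=1)
  ^ (up): (row=2, col=1) -> (row=1, col=1)
  ^ (up): blocked, stay at (row=1, col=1)
  > (right): blocked, stay at (row=1, col=1)
Final: (row=1, col=1)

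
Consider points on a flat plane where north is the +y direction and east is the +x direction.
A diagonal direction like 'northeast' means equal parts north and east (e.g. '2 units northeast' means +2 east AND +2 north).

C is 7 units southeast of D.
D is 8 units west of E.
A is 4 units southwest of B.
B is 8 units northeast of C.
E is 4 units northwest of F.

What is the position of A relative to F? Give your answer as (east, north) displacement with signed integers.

Answer: A is at (east=-1, north=1) relative to F.

Derivation:
Place F at the origin (east=0, north=0).
  E is 4 units northwest of F: delta (east=-4, north=+4); E at (east=-4, north=4).
  D is 8 units west of E: delta (east=-8, north=+0); D at (east=-12, north=4).
  C is 7 units southeast of D: delta (east=+7, north=-7); C at (east=-5, north=-3).
  B is 8 units northeast of C: delta (east=+8, north=+8); B at (east=3, north=5).
  A is 4 units southwest of B: delta (east=-4, north=-4); A at (east=-1, north=1).
Therefore A relative to F: (east=-1, north=1).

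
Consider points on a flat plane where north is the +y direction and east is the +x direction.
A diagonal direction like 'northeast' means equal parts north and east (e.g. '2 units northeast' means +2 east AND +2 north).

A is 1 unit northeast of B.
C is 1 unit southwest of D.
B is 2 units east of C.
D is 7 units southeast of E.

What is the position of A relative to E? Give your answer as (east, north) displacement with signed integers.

Place E at the origin (east=0, north=0).
  D is 7 units southeast of E: delta (east=+7, north=-7); D at (east=7, north=-7).
  C is 1 unit southwest of D: delta (east=-1, north=-1); C at (east=6, north=-8).
  B is 2 units east of C: delta (east=+2, north=+0); B at (east=8, north=-8).
  A is 1 unit northeast of B: delta (east=+1, north=+1); A at (east=9, north=-7).
Therefore A relative to E: (east=9, north=-7).

Answer: A is at (east=9, north=-7) relative to E.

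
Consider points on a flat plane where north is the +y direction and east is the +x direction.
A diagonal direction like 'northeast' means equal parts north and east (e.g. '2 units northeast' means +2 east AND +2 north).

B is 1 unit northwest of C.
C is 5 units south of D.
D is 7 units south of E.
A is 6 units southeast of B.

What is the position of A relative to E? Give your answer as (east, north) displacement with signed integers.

Answer: A is at (east=5, north=-17) relative to E.

Derivation:
Place E at the origin (east=0, north=0).
  D is 7 units south of E: delta (east=+0, north=-7); D at (east=0, north=-7).
  C is 5 units south of D: delta (east=+0, north=-5); C at (east=0, north=-12).
  B is 1 unit northwest of C: delta (east=-1, north=+1); B at (east=-1, north=-11).
  A is 6 units southeast of B: delta (east=+6, north=-6); A at (east=5, north=-17).
Therefore A relative to E: (east=5, north=-17).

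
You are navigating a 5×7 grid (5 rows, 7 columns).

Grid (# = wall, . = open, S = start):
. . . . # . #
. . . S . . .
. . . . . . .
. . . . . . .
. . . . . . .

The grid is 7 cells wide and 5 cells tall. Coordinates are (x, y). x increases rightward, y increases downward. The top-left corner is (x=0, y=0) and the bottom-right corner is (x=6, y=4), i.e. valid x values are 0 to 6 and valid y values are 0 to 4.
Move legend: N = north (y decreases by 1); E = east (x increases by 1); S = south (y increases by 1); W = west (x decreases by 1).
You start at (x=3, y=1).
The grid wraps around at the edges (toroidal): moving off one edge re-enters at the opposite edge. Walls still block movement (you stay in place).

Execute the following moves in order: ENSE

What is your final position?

Start: (x=3, y=1)
  E (east): (x=3, y=1) -> (x=4, y=1)
  N (north): blocked, stay at (x=4, y=1)
  S (south): (x=4, y=1) -> (x=4, y=2)
  E (east): (x=4, y=2) -> (x=5, y=2)
Final: (x=5, y=2)

Answer: Final position: (x=5, y=2)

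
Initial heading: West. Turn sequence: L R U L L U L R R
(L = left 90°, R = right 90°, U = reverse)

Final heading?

Answer: Final heading: South

Derivation:
Start: West
  L (left (90° counter-clockwise)) -> South
  R (right (90° clockwise)) -> West
  U (U-turn (180°)) -> East
  L (left (90° counter-clockwise)) -> North
  L (left (90° counter-clockwise)) -> West
  U (U-turn (180°)) -> East
  L (left (90° counter-clockwise)) -> North
  R (right (90° clockwise)) -> East
  R (right (90° clockwise)) -> South
Final: South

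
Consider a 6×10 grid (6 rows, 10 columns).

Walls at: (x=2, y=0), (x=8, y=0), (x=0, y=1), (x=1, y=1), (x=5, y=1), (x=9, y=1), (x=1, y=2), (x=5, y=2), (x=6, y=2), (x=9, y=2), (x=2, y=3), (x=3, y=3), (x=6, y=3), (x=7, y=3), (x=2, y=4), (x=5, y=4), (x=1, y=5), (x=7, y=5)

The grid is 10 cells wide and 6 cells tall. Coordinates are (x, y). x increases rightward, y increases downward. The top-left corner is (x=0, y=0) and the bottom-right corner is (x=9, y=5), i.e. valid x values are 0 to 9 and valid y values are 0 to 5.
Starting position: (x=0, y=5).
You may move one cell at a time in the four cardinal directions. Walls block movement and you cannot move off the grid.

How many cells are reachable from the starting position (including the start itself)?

BFS flood-fill from (x=0, y=5):
  Distance 0: (x=0, y=5)
  Distance 1: (x=0, y=4)
  Distance 2: (x=0, y=3), (x=1, y=4)
  Distance 3: (x=0, y=2), (x=1, y=3)
Total reachable: 6 (grid has 42 open cells total)

Answer: Reachable cells: 6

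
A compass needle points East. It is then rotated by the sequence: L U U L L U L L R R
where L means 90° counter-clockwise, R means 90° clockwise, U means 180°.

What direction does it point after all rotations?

Start: East
  L (left (90° counter-clockwise)) -> North
  U (U-turn (180°)) -> South
  U (U-turn (180°)) -> North
  L (left (90° counter-clockwise)) -> West
  L (left (90° counter-clockwise)) -> South
  U (U-turn (180°)) -> North
  L (left (90° counter-clockwise)) -> West
  L (left (90° counter-clockwise)) -> South
  R (right (90° clockwise)) -> West
  R (right (90° clockwise)) -> North
Final: North

Answer: Final heading: North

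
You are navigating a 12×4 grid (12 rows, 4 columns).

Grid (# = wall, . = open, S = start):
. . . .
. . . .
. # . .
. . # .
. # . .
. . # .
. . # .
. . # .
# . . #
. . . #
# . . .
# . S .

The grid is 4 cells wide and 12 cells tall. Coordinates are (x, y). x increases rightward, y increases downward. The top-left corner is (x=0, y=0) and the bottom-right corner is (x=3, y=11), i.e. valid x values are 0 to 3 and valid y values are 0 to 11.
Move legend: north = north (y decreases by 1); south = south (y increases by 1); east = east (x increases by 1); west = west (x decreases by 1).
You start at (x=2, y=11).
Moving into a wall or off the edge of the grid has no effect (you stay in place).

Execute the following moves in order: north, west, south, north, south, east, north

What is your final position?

Answer: Final position: (x=2, y=10)

Derivation:
Start: (x=2, y=11)
  north (north): (x=2, y=11) -> (x=2, y=10)
  west (west): (x=2, y=10) -> (x=1, y=10)
  south (south): (x=1, y=10) -> (x=1, y=11)
  north (north): (x=1, y=11) -> (x=1, y=10)
  south (south): (x=1, y=10) -> (x=1, y=11)
  east (east): (x=1, y=11) -> (x=2, y=11)
  north (north): (x=2, y=11) -> (x=2, y=10)
Final: (x=2, y=10)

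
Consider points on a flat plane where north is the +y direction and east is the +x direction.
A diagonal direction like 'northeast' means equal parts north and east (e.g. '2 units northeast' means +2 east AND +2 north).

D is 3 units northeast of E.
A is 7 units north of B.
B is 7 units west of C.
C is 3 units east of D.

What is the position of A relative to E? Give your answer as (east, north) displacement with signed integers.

Place E at the origin (east=0, north=0).
  D is 3 units northeast of E: delta (east=+3, north=+3); D at (east=3, north=3).
  C is 3 units east of D: delta (east=+3, north=+0); C at (east=6, north=3).
  B is 7 units west of C: delta (east=-7, north=+0); B at (east=-1, north=3).
  A is 7 units north of B: delta (east=+0, north=+7); A at (east=-1, north=10).
Therefore A relative to E: (east=-1, north=10).

Answer: A is at (east=-1, north=10) relative to E.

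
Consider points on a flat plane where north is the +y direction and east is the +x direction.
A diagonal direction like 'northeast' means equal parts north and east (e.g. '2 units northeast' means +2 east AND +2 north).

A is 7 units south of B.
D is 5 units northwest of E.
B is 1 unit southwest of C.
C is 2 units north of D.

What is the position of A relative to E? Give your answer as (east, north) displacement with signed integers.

Place E at the origin (east=0, north=0).
  D is 5 units northwest of E: delta (east=-5, north=+5); D at (east=-5, north=5).
  C is 2 units north of D: delta (east=+0, north=+2); C at (east=-5, north=7).
  B is 1 unit southwest of C: delta (east=-1, north=-1); B at (east=-6, north=6).
  A is 7 units south of B: delta (east=+0, north=-7); A at (east=-6, north=-1).
Therefore A relative to E: (east=-6, north=-1).

Answer: A is at (east=-6, north=-1) relative to E.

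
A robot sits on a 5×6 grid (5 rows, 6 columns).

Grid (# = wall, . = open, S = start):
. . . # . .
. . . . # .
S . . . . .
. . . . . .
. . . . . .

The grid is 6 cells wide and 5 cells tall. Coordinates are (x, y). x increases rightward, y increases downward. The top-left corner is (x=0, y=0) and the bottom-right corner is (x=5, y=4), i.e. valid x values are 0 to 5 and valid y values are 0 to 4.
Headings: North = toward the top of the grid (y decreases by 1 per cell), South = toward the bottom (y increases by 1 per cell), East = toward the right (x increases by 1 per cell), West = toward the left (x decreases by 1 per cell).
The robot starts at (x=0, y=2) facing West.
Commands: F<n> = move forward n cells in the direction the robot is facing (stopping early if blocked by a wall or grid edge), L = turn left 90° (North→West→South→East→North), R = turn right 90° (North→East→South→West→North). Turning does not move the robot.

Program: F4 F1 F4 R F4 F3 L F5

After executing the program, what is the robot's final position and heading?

Answer: Final position: (x=0, y=0), facing West

Derivation:
Start: (x=0, y=2), facing West
  F4: move forward 0/4 (blocked), now at (x=0, y=2)
  F1: move forward 0/1 (blocked), now at (x=0, y=2)
  F4: move forward 0/4 (blocked), now at (x=0, y=2)
  R: turn right, now facing North
  F4: move forward 2/4 (blocked), now at (x=0, y=0)
  F3: move forward 0/3 (blocked), now at (x=0, y=0)
  L: turn left, now facing West
  F5: move forward 0/5 (blocked), now at (x=0, y=0)
Final: (x=0, y=0), facing West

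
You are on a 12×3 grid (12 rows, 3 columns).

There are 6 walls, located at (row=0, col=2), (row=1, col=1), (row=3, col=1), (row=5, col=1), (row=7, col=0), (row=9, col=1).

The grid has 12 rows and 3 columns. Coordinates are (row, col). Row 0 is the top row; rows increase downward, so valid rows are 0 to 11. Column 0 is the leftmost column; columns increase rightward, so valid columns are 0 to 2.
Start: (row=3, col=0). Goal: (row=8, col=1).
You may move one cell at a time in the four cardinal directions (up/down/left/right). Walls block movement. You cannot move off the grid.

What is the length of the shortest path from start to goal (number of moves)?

BFS from (row=3, col=0) until reaching (row=8, col=1):
  Distance 0: (row=3, col=0)
  Distance 1: (row=2, col=0), (row=4, col=0)
  Distance 2: (row=1, col=0), (row=2, col=1), (row=4, col=1), (row=5, col=0)
  Distance 3: (row=0, col=0), (row=2, col=2), (row=4, col=2), (row=6, col=0)
  Distance 4: (row=0, col=1), (row=1, col=2), (row=3, col=2), (row=5, col=2), (row=6, col=1)
  Distance 5: (row=6, col=2), (row=7, col=1)
  Distance 6: (row=7, col=2), (row=8, col=1)  <- goal reached here
One shortest path (6 moves): (row=3, col=0) -> (row=4, col=0) -> (row=5, col=0) -> (row=6, col=0) -> (row=6, col=1) -> (row=7, col=1) -> (row=8, col=1)

Answer: Shortest path length: 6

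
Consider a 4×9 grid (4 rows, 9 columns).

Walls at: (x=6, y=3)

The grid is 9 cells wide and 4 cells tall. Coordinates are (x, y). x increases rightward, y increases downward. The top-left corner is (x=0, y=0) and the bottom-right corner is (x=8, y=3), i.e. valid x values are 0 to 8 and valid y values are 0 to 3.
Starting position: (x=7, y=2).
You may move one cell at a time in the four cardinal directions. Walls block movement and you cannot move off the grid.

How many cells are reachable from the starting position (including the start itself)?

Answer: Reachable cells: 35

Derivation:
BFS flood-fill from (x=7, y=2):
  Distance 0: (x=7, y=2)
  Distance 1: (x=7, y=1), (x=6, y=2), (x=8, y=2), (x=7, y=3)
  Distance 2: (x=7, y=0), (x=6, y=1), (x=8, y=1), (x=5, y=2), (x=8, y=3)
  Distance 3: (x=6, y=0), (x=8, y=0), (x=5, y=1), (x=4, y=2), (x=5, y=3)
  Distance 4: (x=5, y=0), (x=4, y=1), (x=3, y=2), (x=4, y=3)
  Distance 5: (x=4, y=0), (x=3, y=1), (x=2, y=2), (x=3, y=3)
  Distance 6: (x=3, y=0), (x=2, y=1), (x=1, y=2), (x=2, y=3)
  Distance 7: (x=2, y=0), (x=1, y=1), (x=0, y=2), (x=1, y=3)
  Distance 8: (x=1, y=0), (x=0, y=1), (x=0, y=3)
  Distance 9: (x=0, y=0)
Total reachable: 35 (grid has 35 open cells total)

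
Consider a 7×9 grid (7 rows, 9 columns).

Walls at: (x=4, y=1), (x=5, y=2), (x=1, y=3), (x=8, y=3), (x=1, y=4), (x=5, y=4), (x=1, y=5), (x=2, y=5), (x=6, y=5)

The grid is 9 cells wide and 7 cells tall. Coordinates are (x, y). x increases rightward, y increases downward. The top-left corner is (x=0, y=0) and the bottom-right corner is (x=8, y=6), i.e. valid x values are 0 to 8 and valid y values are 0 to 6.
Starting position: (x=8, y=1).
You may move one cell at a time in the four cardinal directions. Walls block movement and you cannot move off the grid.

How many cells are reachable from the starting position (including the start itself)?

Answer: Reachable cells: 54

Derivation:
BFS flood-fill from (x=8, y=1):
  Distance 0: (x=8, y=1)
  Distance 1: (x=8, y=0), (x=7, y=1), (x=8, y=2)
  Distance 2: (x=7, y=0), (x=6, y=1), (x=7, y=2)
  Distance 3: (x=6, y=0), (x=5, y=1), (x=6, y=2), (x=7, y=3)
  Distance 4: (x=5, y=0), (x=6, y=3), (x=7, y=4)
  Distance 5: (x=4, y=0), (x=5, y=3), (x=6, y=4), (x=8, y=4), (x=7, y=5)
  Distance 6: (x=3, y=0), (x=4, y=3), (x=8, y=5), (x=7, y=6)
  Distance 7: (x=2, y=0), (x=3, y=1), (x=4, y=2), (x=3, y=3), (x=4, y=4), (x=6, y=6), (x=8, y=6)
  Distance 8: (x=1, y=0), (x=2, y=1), (x=3, y=2), (x=2, y=3), (x=3, y=4), (x=4, y=5), (x=5, y=6)
  Distance 9: (x=0, y=0), (x=1, y=1), (x=2, y=2), (x=2, y=4), (x=3, y=5), (x=5, y=5), (x=4, y=6)
  Distance 10: (x=0, y=1), (x=1, y=2), (x=3, y=6)
  Distance 11: (x=0, y=2), (x=2, y=6)
  Distance 12: (x=0, y=3), (x=1, y=6)
  Distance 13: (x=0, y=4), (x=0, y=6)
  Distance 14: (x=0, y=5)
Total reachable: 54 (grid has 54 open cells total)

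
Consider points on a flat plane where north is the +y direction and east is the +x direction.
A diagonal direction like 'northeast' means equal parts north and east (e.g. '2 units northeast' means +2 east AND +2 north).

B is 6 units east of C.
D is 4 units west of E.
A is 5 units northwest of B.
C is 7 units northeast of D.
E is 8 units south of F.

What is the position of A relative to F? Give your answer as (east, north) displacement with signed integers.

Answer: A is at (east=4, north=4) relative to F.

Derivation:
Place F at the origin (east=0, north=0).
  E is 8 units south of F: delta (east=+0, north=-8); E at (east=0, north=-8).
  D is 4 units west of E: delta (east=-4, north=+0); D at (east=-4, north=-8).
  C is 7 units northeast of D: delta (east=+7, north=+7); C at (east=3, north=-1).
  B is 6 units east of C: delta (east=+6, north=+0); B at (east=9, north=-1).
  A is 5 units northwest of B: delta (east=-5, north=+5); A at (east=4, north=4).
Therefore A relative to F: (east=4, north=4).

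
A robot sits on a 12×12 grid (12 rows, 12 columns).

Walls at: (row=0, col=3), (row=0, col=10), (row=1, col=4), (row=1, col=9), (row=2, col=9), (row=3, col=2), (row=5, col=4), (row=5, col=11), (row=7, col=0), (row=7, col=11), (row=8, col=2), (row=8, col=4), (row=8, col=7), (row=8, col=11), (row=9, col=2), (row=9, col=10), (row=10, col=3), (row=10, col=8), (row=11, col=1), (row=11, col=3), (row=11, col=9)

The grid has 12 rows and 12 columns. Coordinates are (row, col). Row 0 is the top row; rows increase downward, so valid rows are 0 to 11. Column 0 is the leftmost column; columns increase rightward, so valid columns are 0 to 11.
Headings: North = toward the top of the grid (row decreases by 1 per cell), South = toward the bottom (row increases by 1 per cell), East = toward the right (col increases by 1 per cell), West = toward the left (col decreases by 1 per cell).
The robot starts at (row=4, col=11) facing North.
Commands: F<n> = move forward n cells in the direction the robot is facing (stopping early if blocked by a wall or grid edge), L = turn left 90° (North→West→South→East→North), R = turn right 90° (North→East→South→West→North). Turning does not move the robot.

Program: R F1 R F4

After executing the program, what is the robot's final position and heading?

Start: (row=4, col=11), facing North
  R: turn right, now facing East
  F1: move forward 0/1 (blocked), now at (row=4, col=11)
  R: turn right, now facing South
  F4: move forward 0/4 (blocked), now at (row=4, col=11)
Final: (row=4, col=11), facing South

Answer: Final position: (row=4, col=11), facing South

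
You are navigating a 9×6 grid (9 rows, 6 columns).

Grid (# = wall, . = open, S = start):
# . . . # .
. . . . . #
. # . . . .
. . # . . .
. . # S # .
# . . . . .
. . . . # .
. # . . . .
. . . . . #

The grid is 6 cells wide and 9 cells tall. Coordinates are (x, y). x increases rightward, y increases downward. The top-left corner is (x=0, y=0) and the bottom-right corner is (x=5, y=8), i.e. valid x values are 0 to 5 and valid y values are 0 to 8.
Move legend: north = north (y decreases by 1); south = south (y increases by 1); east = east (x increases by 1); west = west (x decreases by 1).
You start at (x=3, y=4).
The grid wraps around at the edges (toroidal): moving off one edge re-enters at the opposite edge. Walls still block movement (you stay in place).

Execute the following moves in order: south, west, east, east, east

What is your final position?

Start: (x=3, y=4)
  south (south): (x=3, y=4) -> (x=3, y=5)
  west (west): (x=3, y=5) -> (x=2, y=5)
  east (east): (x=2, y=5) -> (x=3, y=5)
  east (east): (x=3, y=5) -> (x=4, y=5)
  east (east): (x=4, y=5) -> (x=5, y=5)
Final: (x=5, y=5)

Answer: Final position: (x=5, y=5)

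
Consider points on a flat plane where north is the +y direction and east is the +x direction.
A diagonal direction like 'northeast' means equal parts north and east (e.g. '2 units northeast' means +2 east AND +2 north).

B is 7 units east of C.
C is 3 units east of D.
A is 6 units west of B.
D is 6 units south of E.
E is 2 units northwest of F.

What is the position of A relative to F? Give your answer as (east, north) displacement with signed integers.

Answer: A is at (east=2, north=-4) relative to F.

Derivation:
Place F at the origin (east=0, north=0).
  E is 2 units northwest of F: delta (east=-2, north=+2); E at (east=-2, north=2).
  D is 6 units south of E: delta (east=+0, north=-6); D at (east=-2, north=-4).
  C is 3 units east of D: delta (east=+3, north=+0); C at (east=1, north=-4).
  B is 7 units east of C: delta (east=+7, north=+0); B at (east=8, north=-4).
  A is 6 units west of B: delta (east=-6, north=+0); A at (east=2, north=-4).
Therefore A relative to F: (east=2, north=-4).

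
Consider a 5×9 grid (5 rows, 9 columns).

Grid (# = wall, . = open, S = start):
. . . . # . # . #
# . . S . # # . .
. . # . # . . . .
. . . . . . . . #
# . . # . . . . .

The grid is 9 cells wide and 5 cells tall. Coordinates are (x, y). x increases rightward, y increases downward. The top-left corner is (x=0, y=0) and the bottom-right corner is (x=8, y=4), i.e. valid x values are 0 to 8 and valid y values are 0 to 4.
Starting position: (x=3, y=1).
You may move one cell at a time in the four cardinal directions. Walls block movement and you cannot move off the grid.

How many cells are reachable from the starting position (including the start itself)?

Answer: Reachable cells: 33

Derivation:
BFS flood-fill from (x=3, y=1):
  Distance 0: (x=3, y=1)
  Distance 1: (x=3, y=0), (x=2, y=1), (x=4, y=1), (x=3, y=2)
  Distance 2: (x=2, y=0), (x=1, y=1), (x=3, y=3)
  Distance 3: (x=1, y=0), (x=1, y=2), (x=2, y=3), (x=4, y=3)
  Distance 4: (x=0, y=0), (x=0, y=2), (x=1, y=3), (x=5, y=3), (x=2, y=4), (x=4, y=4)
  Distance 5: (x=5, y=2), (x=0, y=3), (x=6, y=3), (x=1, y=4), (x=5, y=4)
  Distance 6: (x=6, y=2), (x=7, y=3), (x=6, y=4)
  Distance 7: (x=7, y=2), (x=7, y=4)
  Distance 8: (x=7, y=1), (x=8, y=2), (x=8, y=4)
  Distance 9: (x=7, y=0), (x=8, y=1)
Total reachable: 33 (grid has 34 open cells total)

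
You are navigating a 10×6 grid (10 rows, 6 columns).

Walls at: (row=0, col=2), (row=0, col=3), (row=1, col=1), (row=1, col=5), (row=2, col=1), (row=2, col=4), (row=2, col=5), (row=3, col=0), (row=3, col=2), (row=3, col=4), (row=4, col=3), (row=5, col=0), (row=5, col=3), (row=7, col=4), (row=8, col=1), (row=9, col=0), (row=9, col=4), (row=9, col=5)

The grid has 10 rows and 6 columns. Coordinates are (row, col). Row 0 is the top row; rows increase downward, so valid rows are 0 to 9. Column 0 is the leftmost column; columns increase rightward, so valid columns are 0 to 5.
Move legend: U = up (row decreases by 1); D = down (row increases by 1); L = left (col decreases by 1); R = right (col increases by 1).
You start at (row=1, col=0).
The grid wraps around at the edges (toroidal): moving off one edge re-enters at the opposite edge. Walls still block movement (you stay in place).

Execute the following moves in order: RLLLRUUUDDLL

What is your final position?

Start: (row=1, col=0)
  R (right): blocked, stay at (row=1, col=0)
  [×3]L (left): blocked, stay at (row=1, col=0)
  R (right): blocked, stay at (row=1, col=0)
  U (up): (row=1, col=0) -> (row=0, col=0)
  U (up): blocked, stay at (row=0, col=0)
  U (up): blocked, stay at (row=0, col=0)
  D (down): (row=0, col=0) -> (row=1, col=0)
  D (down): (row=1, col=0) -> (row=2, col=0)
  L (left): blocked, stay at (row=2, col=0)
  L (left): blocked, stay at (row=2, col=0)
Final: (row=2, col=0)

Answer: Final position: (row=2, col=0)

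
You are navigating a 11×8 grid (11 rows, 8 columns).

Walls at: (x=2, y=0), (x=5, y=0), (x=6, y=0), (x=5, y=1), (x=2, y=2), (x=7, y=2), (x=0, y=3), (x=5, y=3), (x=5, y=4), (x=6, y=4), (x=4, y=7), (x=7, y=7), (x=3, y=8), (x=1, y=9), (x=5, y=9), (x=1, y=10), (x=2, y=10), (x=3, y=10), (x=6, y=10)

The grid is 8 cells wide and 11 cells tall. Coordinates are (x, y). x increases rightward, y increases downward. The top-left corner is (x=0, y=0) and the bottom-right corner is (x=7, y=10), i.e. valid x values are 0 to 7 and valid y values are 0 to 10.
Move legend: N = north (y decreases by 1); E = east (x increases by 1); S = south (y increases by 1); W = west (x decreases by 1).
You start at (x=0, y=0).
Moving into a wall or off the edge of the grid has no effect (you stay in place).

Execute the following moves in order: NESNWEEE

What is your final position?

Start: (x=0, y=0)
  N (north): blocked, stay at (x=0, y=0)
  E (east): (x=0, y=0) -> (x=1, y=0)
  S (south): (x=1, y=0) -> (x=1, y=1)
  N (north): (x=1, y=1) -> (x=1, y=0)
  W (west): (x=1, y=0) -> (x=0, y=0)
  E (east): (x=0, y=0) -> (x=1, y=0)
  E (east): blocked, stay at (x=1, y=0)
  E (east): blocked, stay at (x=1, y=0)
Final: (x=1, y=0)

Answer: Final position: (x=1, y=0)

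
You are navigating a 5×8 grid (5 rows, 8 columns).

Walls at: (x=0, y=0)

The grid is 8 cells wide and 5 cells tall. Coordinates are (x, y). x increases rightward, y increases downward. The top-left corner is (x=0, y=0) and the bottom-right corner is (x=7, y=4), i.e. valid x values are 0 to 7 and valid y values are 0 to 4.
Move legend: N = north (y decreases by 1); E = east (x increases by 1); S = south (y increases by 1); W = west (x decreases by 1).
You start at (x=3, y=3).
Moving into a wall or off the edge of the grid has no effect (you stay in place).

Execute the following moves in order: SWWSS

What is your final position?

Answer: Final position: (x=1, y=4)

Derivation:
Start: (x=3, y=3)
  S (south): (x=3, y=3) -> (x=3, y=4)
  W (west): (x=3, y=4) -> (x=2, y=4)
  W (west): (x=2, y=4) -> (x=1, y=4)
  S (south): blocked, stay at (x=1, y=4)
  S (south): blocked, stay at (x=1, y=4)
Final: (x=1, y=4)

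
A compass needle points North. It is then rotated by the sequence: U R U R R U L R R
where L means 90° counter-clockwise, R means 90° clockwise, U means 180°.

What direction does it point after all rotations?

Start: North
  U (U-turn (180°)) -> South
  R (right (90° clockwise)) -> West
  U (U-turn (180°)) -> East
  R (right (90° clockwise)) -> South
  R (right (90° clockwise)) -> West
  U (U-turn (180°)) -> East
  L (left (90° counter-clockwise)) -> North
  R (right (90° clockwise)) -> East
  R (right (90° clockwise)) -> South
Final: South

Answer: Final heading: South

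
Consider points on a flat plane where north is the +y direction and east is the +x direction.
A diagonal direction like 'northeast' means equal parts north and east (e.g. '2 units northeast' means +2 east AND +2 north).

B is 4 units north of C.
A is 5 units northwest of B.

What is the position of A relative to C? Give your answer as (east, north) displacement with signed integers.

Answer: A is at (east=-5, north=9) relative to C.

Derivation:
Place C at the origin (east=0, north=0).
  B is 4 units north of C: delta (east=+0, north=+4); B at (east=0, north=4).
  A is 5 units northwest of B: delta (east=-5, north=+5); A at (east=-5, north=9).
Therefore A relative to C: (east=-5, north=9).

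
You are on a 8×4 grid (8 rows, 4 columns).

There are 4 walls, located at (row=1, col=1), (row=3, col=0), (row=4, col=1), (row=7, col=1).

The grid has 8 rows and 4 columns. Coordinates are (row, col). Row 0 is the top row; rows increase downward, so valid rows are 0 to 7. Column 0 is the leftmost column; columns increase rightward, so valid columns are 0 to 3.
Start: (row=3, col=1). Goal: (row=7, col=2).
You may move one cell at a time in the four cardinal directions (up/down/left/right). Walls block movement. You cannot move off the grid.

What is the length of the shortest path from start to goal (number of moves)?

Answer: Shortest path length: 5

Derivation:
BFS from (row=3, col=1) until reaching (row=7, col=2):
  Distance 0: (row=3, col=1)
  Distance 1: (row=2, col=1), (row=3, col=2)
  Distance 2: (row=2, col=0), (row=2, col=2), (row=3, col=3), (row=4, col=2)
  Distance 3: (row=1, col=0), (row=1, col=2), (row=2, col=3), (row=4, col=3), (row=5, col=2)
  Distance 4: (row=0, col=0), (row=0, col=2), (row=1, col=3), (row=5, col=1), (row=5, col=3), (row=6, col=2)
  Distance 5: (row=0, col=1), (row=0, col=3), (row=5, col=0), (row=6, col=1), (row=6, col=3), (row=7, col=2)  <- goal reached here
One shortest path (5 moves): (row=3, col=1) -> (row=3, col=2) -> (row=4, col=2) -> (row=5, col=2) -> (row=6, col=2) -> (row=7, col=2)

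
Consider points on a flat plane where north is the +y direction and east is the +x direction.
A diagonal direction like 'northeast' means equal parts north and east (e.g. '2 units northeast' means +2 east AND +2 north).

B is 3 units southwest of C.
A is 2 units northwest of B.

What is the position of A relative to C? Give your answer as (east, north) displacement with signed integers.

Place C at the origin (east=0, north=0).
  B is 3 units southwest of C: delta (east=-3, north=-3); B at (east=-3, north=-3).
  A is 2 units northwest of B: delta (east=-2, north=+2); A at (east=-5, north=-1).
Therefore A relative to C: (east=-5, north=-1).

Answer: A is at (east=-5, north=-1) relative to C.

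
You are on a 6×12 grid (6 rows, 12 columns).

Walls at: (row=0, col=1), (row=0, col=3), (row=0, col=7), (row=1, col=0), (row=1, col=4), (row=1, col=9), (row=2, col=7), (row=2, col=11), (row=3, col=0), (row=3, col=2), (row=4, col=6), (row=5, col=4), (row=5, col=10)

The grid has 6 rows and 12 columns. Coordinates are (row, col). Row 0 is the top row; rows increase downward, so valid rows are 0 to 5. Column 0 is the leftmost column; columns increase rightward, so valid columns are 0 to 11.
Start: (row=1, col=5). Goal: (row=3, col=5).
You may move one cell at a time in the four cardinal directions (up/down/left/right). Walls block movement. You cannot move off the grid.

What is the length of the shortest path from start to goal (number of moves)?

Answer: Shortest path length: 2

Derivation:
BFS from (row=1, col=5) until reaching (row=3, col=5):
  Distance 0: (row=1, col=5)
  Distance 1: (row=0, col=5), (row=1, col=6), (row=2, col=5)
  Distance 2: (row=0, col=4), (row=0, col=6), (row=1, col=7), (row=2, col=4), (row=2, col=6), (row=3, col=5)  <- goal reached here
One shortest path (2 moves): (row=1, col=5) -> (row=2, col=5) -> (row=3, col=5)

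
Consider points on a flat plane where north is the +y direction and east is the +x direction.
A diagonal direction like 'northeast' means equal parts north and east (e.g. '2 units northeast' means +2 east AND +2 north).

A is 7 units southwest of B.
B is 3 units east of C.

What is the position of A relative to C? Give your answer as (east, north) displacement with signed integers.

Place C at the origin (east=0, north=0).
  B is 3 units east of C: delta (east=+3, north=+0); B at (east=3, north=0).
  A is 7 units southwest of B: delta (east=-7, north=-7); A at (east=-4, north=-7).
Therefore A relative to C: (east=-4, north=-7).

Answer: A is at (east=-4, north=-7) relative to C.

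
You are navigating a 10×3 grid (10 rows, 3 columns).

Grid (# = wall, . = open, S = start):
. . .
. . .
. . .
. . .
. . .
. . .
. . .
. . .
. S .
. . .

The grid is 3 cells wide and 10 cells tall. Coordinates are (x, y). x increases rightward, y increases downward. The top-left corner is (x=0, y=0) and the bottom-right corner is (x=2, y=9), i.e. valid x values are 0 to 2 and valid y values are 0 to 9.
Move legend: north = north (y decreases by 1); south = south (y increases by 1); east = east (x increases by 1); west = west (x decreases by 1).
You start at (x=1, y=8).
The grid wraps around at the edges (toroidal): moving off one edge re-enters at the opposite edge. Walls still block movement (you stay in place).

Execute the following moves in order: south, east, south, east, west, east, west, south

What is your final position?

Start: (x=1, y=8)
  south (south): (x=1, y=8) -> (x=1, y=9)
  east (east): (x=1, y=9) -> (x=2, y=9)
  south (south): (x=2, y=9) -> (x=2, y=0)
  east (east): (x=2, y=0) -> (x=0, y=0)
  west (west): (x=0, y=0) -> (x=2, y=0)
  east (east): (x=2, y=0) -> (x=0, y=0)
  west (west): (x=0, y=0) -> (x=2, y=0)
  south (south): (x=2, y=0) -> (x=2, y=1)
Final: (x=2, y=1)

Answer: Final position: (x=2, y=1)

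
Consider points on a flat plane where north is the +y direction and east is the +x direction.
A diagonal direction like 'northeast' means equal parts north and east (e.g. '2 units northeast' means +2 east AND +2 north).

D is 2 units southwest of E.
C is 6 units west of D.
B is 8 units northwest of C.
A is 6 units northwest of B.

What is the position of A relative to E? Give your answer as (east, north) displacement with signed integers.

Answer: A is at (east=-22, north=12) relative to E.

Derivation:
Place E at the origin (east=0, north=0).
  D is 2 units southwest of E: delta (east=-2, north=-2); D at (east=-2, north=-2).
  C is 6 units west of D: delta (east=-6, north=+0); C at (east=-8, north=-2).
  B is 8 units northwest of C: delta (east=-8, north=+8); B at (east=-16, north=6).
  A is 6 units northwest of B: delta (east=-6, north=+6); A at (east=-22, north=12).
Therefore A relative to E: (east=-22, north=12).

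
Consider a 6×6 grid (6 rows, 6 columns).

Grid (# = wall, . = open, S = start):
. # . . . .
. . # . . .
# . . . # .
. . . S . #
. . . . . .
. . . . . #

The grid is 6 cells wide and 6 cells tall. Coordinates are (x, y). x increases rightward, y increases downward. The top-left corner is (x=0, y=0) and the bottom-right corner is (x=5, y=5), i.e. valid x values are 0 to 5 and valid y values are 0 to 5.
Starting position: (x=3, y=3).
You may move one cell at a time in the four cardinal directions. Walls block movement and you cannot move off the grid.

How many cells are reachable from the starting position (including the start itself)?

BFS flood-fill from (x=3, y=3):
  Distance 0: (x=3, y=3)
  Distance 1: (x=3, y=2), (x=2, y=3), (x=4, y=3), (x=3, y=4)
  Distance 2: (x=3, y=1), (x=2, y=2), (x=1, y=3), (x=2, y=4), (x=4, y=4), (x=3, y=5)
  Distance 3: (x=3, y=0), (x=4, y=1), (x=1, y=2), (x=0, y=3), (x=1, y=4), (x=5, y=4), (x=2, y=5), (x=4, y=5)
  Distance 4: (x=2, y=0), (x=4, y=0), (x=1, y=1), (x=5, y=1), (x=0, y=4), (x=1, y=5)
  Distance 5: (x=5, y=0), (x=0, y=1), (x=5, y=2), (x=0, y=5)
  Distance 6: (x=0, y=0)
Total reachable: 30 (grid has 30 open cells total)

Answer: Reachable cells: 30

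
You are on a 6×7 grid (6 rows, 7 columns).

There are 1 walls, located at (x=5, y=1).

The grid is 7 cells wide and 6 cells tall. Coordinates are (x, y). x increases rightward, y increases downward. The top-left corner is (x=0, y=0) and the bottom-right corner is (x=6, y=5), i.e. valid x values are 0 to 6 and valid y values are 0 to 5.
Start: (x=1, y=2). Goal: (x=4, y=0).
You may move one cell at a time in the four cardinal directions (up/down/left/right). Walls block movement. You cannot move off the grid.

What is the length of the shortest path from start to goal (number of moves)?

BFS from (x=1, y=2) until reaching (x=4, y=0):
  Distance 0: (x=1, y=2)
  Distance 1: (x=1, y=1), (x=0, y=2), (x=2, y=2), (x=1, y=3)
  Distance 2: (x=1, y=0), (x=0, y=1), (x=2, y=1), (x=3, y=2), (x=0, y=3), (x=2, y=3), (x=1, y=4)
  Distance 3: (x=0, y=0), (x=2, y=0), (x=3, y=1), (x=4, y=2), (x=3, y=3), (x=0, y=4), (x=2, y=4), (x=1, y=5)
  Distance 4: (x=3, y=0), (x=4, y=1), (x=5, y=2), (x=4, y=3), (x=3, y=4), (x=0, y=5), (x=2, y=5)
  Distance 5: (x=4, y=0), (x=6, y=2), (x=5, y=3), (x=4, y=4), (x=3, y=5)  <- goal reached here
One shortest path (5 moves): (x=1, y=2) -> (x=2, y=2) -> (x=3, y=2) -> (x=4, y=2) -> (x=4, y=1) -> (x=4, y=0)

Answer: Shortest path length: 5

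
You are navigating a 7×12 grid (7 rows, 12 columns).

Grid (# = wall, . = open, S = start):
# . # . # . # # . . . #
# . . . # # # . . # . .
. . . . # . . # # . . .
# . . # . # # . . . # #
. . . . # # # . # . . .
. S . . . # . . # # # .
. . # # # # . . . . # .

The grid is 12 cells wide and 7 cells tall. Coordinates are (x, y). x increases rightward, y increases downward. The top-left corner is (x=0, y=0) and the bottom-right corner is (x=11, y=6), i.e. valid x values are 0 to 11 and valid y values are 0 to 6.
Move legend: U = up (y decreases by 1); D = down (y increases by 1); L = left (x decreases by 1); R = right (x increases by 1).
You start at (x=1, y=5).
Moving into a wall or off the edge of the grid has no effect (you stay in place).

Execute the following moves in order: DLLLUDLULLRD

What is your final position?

Answer: Final position: (x=1, y=6)

Derivation:
Start: (x=1, y=5)
  D (down): (x=1, y=5) -> (x=1, y=6)
  L (left): (x=1, y=6) -> (x=0, y=6)
  L (left): blocked, stay at (x=0, y=6)
  L (left): blocked, stay at (x=0, y=6)
  U (up): (x=0, y=6) -> (x=0, y=5)
  D (down): (x=0, y=5) -> (x=0, y=6)
  L (left): blocked, stay at (x=0, y=6)
  U (up): (x=0, y=6) -> (x=0, y=5)
  L (left): blocked, stay at (x=0, y=5)
  L (left): blocked, stay at (x=0, y=5)
  R (right): (x=0, y=5) -> (x=1, y=5)
  D (down): (x=1, y=5) -> (x=1, y=6)
Final: (x=1, y=6)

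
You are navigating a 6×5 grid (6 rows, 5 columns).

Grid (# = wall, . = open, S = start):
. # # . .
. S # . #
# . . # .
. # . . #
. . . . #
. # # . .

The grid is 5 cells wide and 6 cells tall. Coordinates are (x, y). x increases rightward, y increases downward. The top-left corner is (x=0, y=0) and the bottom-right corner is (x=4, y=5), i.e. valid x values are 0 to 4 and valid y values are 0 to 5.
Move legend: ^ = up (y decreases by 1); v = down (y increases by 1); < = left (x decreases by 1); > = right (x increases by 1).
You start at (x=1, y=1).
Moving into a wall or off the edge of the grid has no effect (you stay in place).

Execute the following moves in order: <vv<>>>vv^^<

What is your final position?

Answer: Final position: (x=0, y=1)

Derivation:
Start: (x=1, y=1)
  < (left): (x=1, y=1) -> (x=0, y=1)
  v (down): blocked, stay at (x=0, y=1)
  v (down): blocked, stay at (x=0, y=1)
  < (left): blocked, stay at (x=0, y=1)
  > (right): (x=0, y=1) -> (x=1, y=1)
  > (right): blocked, stay at (x=1, y=1)
  > (right): blocked, stay at (x=1, y=1)
  v (down): (x=1, y=1) -> (x=1, y=2)
  v (down): blocked, stay at (x=1, y=2)
  ^ (up): (x=1, y=2) -> (x=1, y=1)
  ^ (up): blocked, stay at (x=1, y=1)
  < (left): (x=1, y=1) -> (x=0, y=1)
Final: (x=0, y=1)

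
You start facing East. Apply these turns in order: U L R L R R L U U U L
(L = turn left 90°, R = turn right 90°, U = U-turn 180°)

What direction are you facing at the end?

Start: East
  U (U-turn (180°)) -> West
  L (left (90° counter-clockwise)) -> South
  R (right (90° clockwise)) -> West
  L (left (90° counter-clockwise)) -> South
  R (right (90° clockwise)) -> West
  R (right (90° clockwise)) -> North
  L (left (90° counter-clockwise)) -> West
  U (U-turn (180°)) -> East
  U (U-turn (180°)) -> West
  U (U-turn (180°)) -> East
  L (left (90° counter-clockwise)) -> North
Final: North

Answer: Final heading: North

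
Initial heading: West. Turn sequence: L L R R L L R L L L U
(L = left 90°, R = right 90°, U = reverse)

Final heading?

Start: West
  L (left (90° counter-clockwise)) -> South
  L (left (90° counter-clockwise)) -> East
  R (right (90° clockwise)) -> South
  R (right (90° clockwise)) -> West
  L (left (90° counter-clockwise)) -> South
  L (left (90° counter-clockwise)) -> East
  R (right (90° clockwise)) -> South
  L (left (90° counter-clockwise)) -> East
  L (left (90° counter-clockwise)) -> North
  L (left (90° counter-clockwise)) -> West
  U (U-turn (180°)) -> East
Final: East

Answer: Final heading: East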